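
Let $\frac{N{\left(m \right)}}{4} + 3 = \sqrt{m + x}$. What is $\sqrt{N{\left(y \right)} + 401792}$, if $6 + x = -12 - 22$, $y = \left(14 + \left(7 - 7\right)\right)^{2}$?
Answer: $2 \sqrt{100445 + 2 \sqrt{39}} \approx 633.9$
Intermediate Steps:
$y = 196$ ($y = \left(14 + \left(7 - 7\right)\right)^{2} = \left(14 + 0\right)^{2} = 14^{2} = 196$)
$x = -40$ ($x = -6 - 34 = -40$)
$N{\left(m \right)} = -12 + 4 \sqrt{-40 + m}$ ($N{\left(m \right)} = -12 + 4 \sqrt{m - 40} = -12 + 4 \sqrt{-40 + m}$)
$\sqrt{N{\left(y \right)} + 401792} = \sqrt{\left(-12 + 4 \sqrt{-40 + 196}\right) + 401792} = \sqrt{\left(-12 + 4 \sqrt{156}\right) + 401792} = \sqrt{\left(-12 + 4 \cdot 2 \sqrt{39}\right) + 401792} = \sqrt{\left(-12 + 8 \sqrt{39}\right) + 401792} = \sqrt{401780 + 8 \sqrt{39}}$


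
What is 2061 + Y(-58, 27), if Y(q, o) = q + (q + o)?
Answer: 1972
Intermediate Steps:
Y(q, o) = o + 2*q (Y(q, o) = q + (o + q) = o + 2*q)
2061 + Y(-58, 27) = 2061 + (27 + 2*(-58)) = 2061 + (27 - 116) = 2061 - 89 = 1972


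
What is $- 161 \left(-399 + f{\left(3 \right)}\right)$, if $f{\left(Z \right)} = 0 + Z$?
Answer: $63756$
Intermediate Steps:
$f{\left(Z \right)} = Z$
$- 161 \left(-399 + f{\left(3 \right)}\right) = - 161 \left(-399 + 3\right) = \left(-161\right) \left(-396\right) = 63756$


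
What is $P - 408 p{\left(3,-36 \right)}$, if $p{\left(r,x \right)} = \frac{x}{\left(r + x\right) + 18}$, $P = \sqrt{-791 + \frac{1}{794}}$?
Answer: $- \frac{4896}{5} + \frac{i \sqrt{498674082}}{794} \approx -979.2 + 28.125 i$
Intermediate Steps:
$P = \frac{i \sqrt{498674082}}{794}$ ($P = \sqrt{-791 + \frac{1}{794}} = \sqrt{- \frac{628053}{794}} = \frac{i \sqrt{498674082}}{794} \approx 28.125 i$)
$p{\left(r,x \right)} = \frac{x}{18 + r + x}$
$P - 408 p{\left(3,-36 \right)} = \frac{i \sqrt{498674082}}{794} - 408 \left(- \frac{36}{18 + 3 - 36}\right) = \frac{i \sqrt{498674082}}{794} - 408 \left(- \frac{36}{-15}\right) = \frac{i \sqrt{498674082}}{794} - 408 \left(\left(-36\right) \left(- \frac{1}{15}\right)\right) = \frac{i \sqrt{498674082}}{794} - \frac{4896}{5} = - \frac{4896}{5} + \frac{i \sqrt{498674082}}{794}$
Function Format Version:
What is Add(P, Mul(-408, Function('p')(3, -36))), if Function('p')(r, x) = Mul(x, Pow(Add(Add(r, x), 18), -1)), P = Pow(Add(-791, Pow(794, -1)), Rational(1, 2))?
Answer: Add(Rational(-4896, 5), Mul(Rational(1, 794), I, Pow(498674082, Rational(1, 2)))) ≈ Add(-979.20, Mul(28.125, I))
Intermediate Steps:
P = Mul(Rational(1, 794), I, Pow(498674082, Rational(1, 2))) (P = Pow(Add(-791, Rational(1, 794)), Rational(1, 2)) = Pow(Rational(-628053, 794), Rational(1, 2)) = Mul(Rational(1, 794), I, Pow(498674082, Rational(1, 2))) ≈ Mul(28.125, I))
Function('p')(r, x) = Mul(x, Pow(Add(18, r, x), -1))
Add(P, Mul(-408, Function('p')(3, -36))) = Add(Mul(Rational(1, 794), I, Pow(498674082, Rational(1, 2))), Mul(-408, Mul(-36, Pow(Add(18, 3, -36), -1)))) = Add(Mul(Rational(1, 794), I, Pow(498674082, Rational(1, 2))), Mul(-408, Mul(-36, Pow(-15, -1)))) = Add(Mul(Rational(1, 794), I, Pow(498674082, Rational(1, 2))), Mul(-408, Mul(-36, Rational(-1, 15)))) = Add(Mul(Rational(1, 794), I, Pow(498674082, Rational(1, 2))), Mul(-408, Rational(12, 5))) = Add(Mul(Rational(1, 794), I, Pow(498674082, Rational(1, 2))), Rational(-4896, 5)) = Add(Rational(-4896, 5), Mul(Rational(1, 794), I, Pow(498674082, Rational(1, 2))))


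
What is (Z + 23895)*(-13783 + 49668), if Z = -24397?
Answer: -18014270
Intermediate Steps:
(Z + 23895)*(-13783 + 49668) = (-24397 + 23895)*(-13783 + 49668) = -502*35885 = -18014270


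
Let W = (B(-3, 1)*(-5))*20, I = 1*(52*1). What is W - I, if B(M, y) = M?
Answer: 248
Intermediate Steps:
I = 52 (I = 1*52 = 52)
W = 300 (W = -3*(-5)*20 = 15*20 = 300)
W - I = 300 - 1*52 = 300 - 52 = 248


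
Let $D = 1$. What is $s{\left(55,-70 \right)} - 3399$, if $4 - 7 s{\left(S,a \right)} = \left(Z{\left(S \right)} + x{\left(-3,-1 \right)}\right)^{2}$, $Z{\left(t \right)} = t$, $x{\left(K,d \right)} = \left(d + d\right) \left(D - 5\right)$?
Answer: $- \frac{27758}{7} \approx -3965.4$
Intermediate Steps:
$x{\left(K,d \right)} = - 8 d$ ($x{\left(K,d \right)} = \left(d + d\right) \left(1 - 5\right) = 2 d \left(-4\right) = - 8 d$)
$s{\left(S,a \right)} = \frac{4}{7} - \frac{\left(8 + S\right)^{2}}{7}$ ($s{\left(S,a \right)} = \frac{4}{7} - \frac{\left(S - -8\right)^{2}}{7} = \frac{4}{7} - \frac{\left(S + 8\right)^{2}}{7} = \frac{4}{7} - \frac{\left(8 + S\right)^{2}}{7}$)
$s{\left(55,-70 \right)} - 3399 = \left(\frac{4}{7} - \frac{\left(8 + 55\right)^{2}}{7}\right) - 3399 = \left(\frac{4}{7} - \frac{63^{2}}{7}\right) - 3399 = \left(\frac{4}{7} - 567\right) - 3399 = - \frac{3965}{7} - 3399 = - \frac{27758}{7}$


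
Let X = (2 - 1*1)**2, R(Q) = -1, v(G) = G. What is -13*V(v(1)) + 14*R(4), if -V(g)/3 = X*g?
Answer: 25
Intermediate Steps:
X = 1 (X = (2 - 1)**2 = 1**2 = 1)
V(g) = -3*g
-13*V(v(1)) + 14*R(4) = -(-39) + 14*(-1) = -13*(-3) - 14 = 39 - 14 = 25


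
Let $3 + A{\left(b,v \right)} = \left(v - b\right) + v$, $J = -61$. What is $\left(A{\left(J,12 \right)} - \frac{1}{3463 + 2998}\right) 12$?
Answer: $\frac{6357612}{6461} \approx 984.0$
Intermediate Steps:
$A{\left(b,v \right)} = -3 - b + 2 v$ ($A{\left(b,v \right)} = -3 + \left(\left(v - b\right) + v\right) = -3 - \left(b - 2 v\right) = -3 - b + 2 v$)
$\left(A{\left(J,12 \right)} - \frac{1}{3463 + 2998}\right) 12 = \left(\left(-3 - -61 + 2 \cdot 12\right) - \frac{1}{3463 + 2998}\right) 12 = \left(\left(-3 + 61 + 24\right) - \frac{1}{6461}\right) 12 = \left(82 - \frac{1}{6461}\right) 12 = \frac{529801}{6461} \cdot 12 = \frac{6357612}{6461}$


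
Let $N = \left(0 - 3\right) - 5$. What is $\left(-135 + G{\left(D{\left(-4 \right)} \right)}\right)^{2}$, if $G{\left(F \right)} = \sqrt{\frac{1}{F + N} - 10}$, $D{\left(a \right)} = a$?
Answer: $\frac{218579}{12} - 495 i \sqrt{3} \approx 18215.0 - 857.37 i$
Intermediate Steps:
$N = -8$ ($N = -3 - 5 = -8$)
$G{\left(F \right)} = \sqrt{-10 + \frac{1}{-8 + F}}$ ($G{\left(F \right)} = \sqrt{\frac{1}{F - 8} - 10} = \sqrt{\frac{1}{-8 + F} - 10} = \sqrt{-10 + \frac{1}{-8 + F}}$)
$\left(-135 + G{\left(D{\left(-4 \right)} \right)}\right)^{2} = \left(-135 + \sqrt{\frac{81 - -40}{-8 - 4}}\right)^{2} = \left(-135 + \sqrt{\frac{81 + 40}{-12}}\right)^{2} = \left(-135 + \sqrt{\left(- \frac{1}{12}\right) 121}\right)^{2} = \left(-135 + \sqrt{- \frac{121}{12}}\right)^{2} = \left(-135 + \frac{11 i \sqrt{3}}{6}\right)^{2}$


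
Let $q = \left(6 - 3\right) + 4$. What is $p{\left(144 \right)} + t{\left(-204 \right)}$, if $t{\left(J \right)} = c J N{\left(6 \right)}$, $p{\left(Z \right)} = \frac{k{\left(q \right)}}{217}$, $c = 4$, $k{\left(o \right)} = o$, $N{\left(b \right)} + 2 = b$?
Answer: $- \frac{101183}{31} \approx -3264.0$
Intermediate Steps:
$q = 7$ ($q = 3 + 4 = 7$)
$N{\left(b \right)} = -2 + b$
$p{\left(Z \right)} = \frac{1}{31}$ ($p{\left(Z \right)} = \frac{7}{217} = 7 \cdot \frac{1}{217} = \frac{1}{31}$)
$t{\left(J \right)} = 16 J$ ($t{\left(J \right)} = 4 J \left(-2 + 6\right) = 4 J 4 = 16 J$)
$p{\left(144 \right)} + t{\left(-204 \right)} = \frac{1}{31} + 16 \left(-204\right) = \frac{1}{31} - 3264 = - \frac{101183}{31}$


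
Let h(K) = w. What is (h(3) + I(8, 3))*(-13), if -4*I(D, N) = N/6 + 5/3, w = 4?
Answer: -1079/24 ≈ -44.958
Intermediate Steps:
I(D, N) = -5/12 - N/24 (I(D, N) = -(N/6 + 5/3)/4 = -(5/3 + N/6)/4 = -5/12 - N/24)
h(K) = 4
(h(3) + I(8, 3))*(-13) = (4 + (-5/12 - 1/24*3))*(-13) = (4 + (-5/12 - 1/8))*(-13) = (4 - 13/24)*(-13) = (83/24)*(-13) = -1079/24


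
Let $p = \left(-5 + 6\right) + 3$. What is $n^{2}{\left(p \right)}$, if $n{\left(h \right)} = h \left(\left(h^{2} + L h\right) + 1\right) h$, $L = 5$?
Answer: $350464$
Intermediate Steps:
$p = 4$ ($p = 1 + 3 = 4$)
$n{\left(h \right)} = h^{2} \left(1 + h^{2} + 5 h\right)$ ($n{\left(h \right)} = h \left(\left(h^{2} + 5 h\right) + 1\right) h = h \left(1 + h^{2} + 5 h\right) h = h^{2} \left(1 + h^{2} + 5 h\right)$)
$n^{2}{\left(p \right)} = \left(4^{2} \left(1 + 4^{2} + 5 \cdot 4\right)\right)^{2} = \left(16 \left(1 + 16 + 20\right)\right)^{2} = \left(16 \cdot 37\right)^{2} = 592^{2} = 350464$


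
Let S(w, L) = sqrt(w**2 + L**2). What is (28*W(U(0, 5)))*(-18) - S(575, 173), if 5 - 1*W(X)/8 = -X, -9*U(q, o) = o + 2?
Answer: -17024 - sqrt(360554) ≈ -17624.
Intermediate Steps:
U(q, o) = -2/9 - o/9 (U(q, o) = -(o + 2)/9 = -(2 + o)/9 = -2/9 - o/9)
W(X) = 40 + 8*X (W(X) = 40 - (-8)*X = 40 + 8*X)
S(w, L) = sqrt(L**2 + w**2)
(28*W(U(0, 5)))*(-18) - S(575, 173) = (28*(40 + 8*(-2/9 - 1/9*5)))*(-18) - sqrt(173**2 + 575**2) = (28*(40 + 8*(-2/9 - 5/9)))*(-18) - sqrt(29929 + 330625) = (28*(40 + 8*(-7/9)))*(-18) - sqrt(360554) = (28*(40 - 56/9))*(-18) - sqrt(360554) = (28*(304/9))*(-18) - sqrt(360554) = (8512/9)*(-18) - sqrt(360554) = -17024 - sqrt(360554)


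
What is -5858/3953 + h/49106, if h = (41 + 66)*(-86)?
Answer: -3767889/2257163 ≈ -1.6693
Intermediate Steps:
h = -9202 (h = 107*(-86) = -9202)
-5858/3953 + h/49106 = -5858/3953 - 9202/49106 = -5858*1/3953 - 9202*1/49106 = -5858/3953 - 107/571 = -3767889/2257163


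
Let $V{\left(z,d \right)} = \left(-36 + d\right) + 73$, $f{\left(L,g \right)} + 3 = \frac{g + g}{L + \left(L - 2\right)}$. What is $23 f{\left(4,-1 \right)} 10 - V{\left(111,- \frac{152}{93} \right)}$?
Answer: $- \frac{24863}{31} \approx -802.03$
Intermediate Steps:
$f{\left(L,g \right)} = -3 + \frac{2 g}{-2 + 2 L}$ ($f{\left(L,g \right)} = -3 + \frac{g + g}{L + \left(L - 2\right)} = -3 + \frac{2 g}{L + \left(-2 + L\right)} = -3 + \frac{2 g}{-2 + 2 L}$)
$V{\left(z,d \right)} = 37 + d$
$23 f{\left(4,-1 \right)} 10 - V{\left(111,- \frac{152}{93} \right)} = 23 \frac{3 - 1 - 12}{-1 + 4} \cdot 10 - \left(37 - \frac{152}{93}\right) = 23 \frac{3 - 1 - 12}{3} \cdot 10 - \left(37 - \frac{152}{93}\right) = 23 \cdot \frac{1}{3} \left(-10\right) 10 - \left(37 - \frac{152}{93}\right) = 23 \left(- \frac{10}{3}\right) 10 - \frac{3289}{93} = \left(- \frac{230}{3}\right) 10 - \frac{3289}{93} = - \frac{2300}{3} - \frac{3289}{93} = - \frac{24863}{31}$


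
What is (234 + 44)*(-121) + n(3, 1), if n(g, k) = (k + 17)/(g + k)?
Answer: -67267/2 ≈ -33634.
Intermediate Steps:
n(g, k) = (17 + k)/(g + k)
(234 + 44)*(-121) + n(3, 1) = (234 + 44)*(-121) + (17 + 1)/(3 + 1) = 278*(-121) + 18/4 = -33638 + (¼)*18 = -33638 + 9/2 = -67267/2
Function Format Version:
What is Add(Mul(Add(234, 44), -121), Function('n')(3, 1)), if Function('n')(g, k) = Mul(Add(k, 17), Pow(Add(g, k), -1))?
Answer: Rational(-67267, 2) ≈ -33634.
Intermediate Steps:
Function('n')(g, k) = Mul(Pow(Add(g, k), -1), Add(17, k)) (Function('n')(g, k) = Mul(Add(17, k), Pow(Add(g, k), -1)) = Mul(Pow(Add(g, k), -1), Add(17, k)))
Add(Mul(Add(234, 44), -121), Function('n')(3, 1)) = Add(Mul(Add(234, 44), -121), Mul(Pow(Add(3, 1), -1), Add(17, 1))) = Add(Mul(278, -121), Mul(Pow(4, -1), 18)) = Add(-33638, Mul(Rational(1, 4), 18)) = Add(-33638, Rational(9, 2)) = Rational(-67267, 2)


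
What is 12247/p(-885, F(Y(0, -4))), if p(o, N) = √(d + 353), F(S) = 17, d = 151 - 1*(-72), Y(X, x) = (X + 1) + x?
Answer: 12247/24 ≈ 510.29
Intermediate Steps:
Y(X, x) = 1 + X + x (Y(X, x) = (1 + X) + x = 1 + X + x)
d = 223 (d = 151 + 72 = 223)
p(o, N) = 24 (p(o, N) = √(223 + 353) = √576 = 24)
12247/p(-885, F(Y(0, -4))) = 12247/24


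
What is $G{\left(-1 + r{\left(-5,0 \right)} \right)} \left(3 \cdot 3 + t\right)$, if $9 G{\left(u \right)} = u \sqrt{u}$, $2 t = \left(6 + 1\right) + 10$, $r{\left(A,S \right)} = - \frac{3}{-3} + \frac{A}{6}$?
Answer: $- \frac{175 i \sqrt{30}}{648} \approx - 1.4792 i$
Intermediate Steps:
$r{\left(A,S \right)} = 1 + \frac{A}{6}$ ($r{\left(A,S \right)} = \left(-3\right) \left(- \frac{1}{3}\right) + A \frac{1}{6} = 1 + \frac{A}{6}$)
$t = \frac{17}{2}$ ($t = \frac{\left(6 + 1\right) + 10}{2} = \frac{7 + 10}{2} = \frac{1}{2} \cdot 17 = \frac{17}{2} \approx 8.5$)
$G{\left(u \right)} = \frac{u^{\frac{3}{2}}}{9}$ ($G{\left(u \right)} = \frac{u \sqrt{u}}{9} = \frac{u^{\frac{3}{2}}}{9}$)
$G{\left(-1 + r{\left(-5,0 \right)} \right)} \left(3 \cdot 3 + t\right) = \frac{\left(-1 + \left(1 + \frac{1}{6} \left(-5\right)\right)\right)^{\frac{3}{2}}}{9} \left(3 \cdot 3 + \frac{17}{2}\right) = \frac{\left(-1 + \left(1 - \frac{5}{6}\right)\right)^{\frac{3}{2}}}{9} \left(9 + \frac{17}{2}\right) = \frac{\left(-1 + \frac{1}{6}\right)^{\frac{3}{2}}}{9} \cdot \frac{35}{2} = \frac{\left(- \frac{5}{6}\right)^{\frac{3}{2}}}{9} \cdot \frac{35}{2} = \frac{\left(- \frac{5}{36}\right) i \sqrt{30}}{9} \cdot \frac{35}{2} = - \frac{5 i \sqrt{30}}{324} \cdot \frac{35}{2} = - \frac{175 i \sqrt{30}}{648}$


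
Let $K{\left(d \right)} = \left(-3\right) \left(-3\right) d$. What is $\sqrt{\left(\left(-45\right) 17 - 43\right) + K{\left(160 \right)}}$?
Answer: $2 \sqrt{158} \approx 25.14$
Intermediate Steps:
$K{\left(d \right)} = 9 d$
$\sqrt{\left(\left(-45\right) 17 - 43\right) + K{\left(160 \right)}} = \sqrt{\left(\left(-45\right) 17 - 43\right) + 9 \cdot 160} = \sqrt{\left(-765 - 43\right) + 1440} = \sqrt{-808 + 1440} = \sqrt{632} = 2 \sqrt{158}$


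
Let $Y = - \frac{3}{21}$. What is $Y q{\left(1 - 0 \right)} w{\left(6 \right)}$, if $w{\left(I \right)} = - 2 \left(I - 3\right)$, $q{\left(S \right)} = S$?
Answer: $\frac{6}{7} \approx 0.85714$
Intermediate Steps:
$w{\left(I \right)} = 6 - 2 I$ ($w{\left(I \right)} = - 2 \left(-3 + I\right) = 6 - 2 I$)
$Y = - \frac{1}{7}$ ($Y = \left(-3\right) \frac{1}{21} = - \frac{1}{7} \approx -0.14286$)
$Y q{\left(1 - 0 \right)} w{\left(6 \right)} = - \frac{1 - 0}{7} \left(6 - 12\right) = - \frac{1 + 0}{7} \left(6 - 12\right) = \left(- \frac{1}{7}\right) 1 \left(-6\right) = \left(- \frac{1}{7}\right) \left(-6\right) = \frac{6}{7}$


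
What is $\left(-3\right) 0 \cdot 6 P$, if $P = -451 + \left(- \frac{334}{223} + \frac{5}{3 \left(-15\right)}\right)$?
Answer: $0$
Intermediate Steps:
$P = - \frac{908386}{2007}$ ($P = -451 + \left(\left(-334\right) \frac{1}{223} + \frac{5}{-45}\right) = -451 + \left(- \frac{334}{223} + 5 \left(- \frac{1}{45}\right)\right) = -451 - \frac{3229}{2007} = - \frac{908386}{2007} \approx -452.61$)
$\left(-3\right) 0 \cdot 6 P = \left(-3\right) 0 \cdot 6 \left(- \frac{908386}{2007}\right) = 0 \cdot 6 \left(- \frac{908386}{2007}\right) = 0 \left(- \frac{908386}{2007}\right) = 0$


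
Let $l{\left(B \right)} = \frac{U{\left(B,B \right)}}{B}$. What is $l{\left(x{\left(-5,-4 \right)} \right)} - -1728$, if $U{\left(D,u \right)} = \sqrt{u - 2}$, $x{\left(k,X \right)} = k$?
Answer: $1728 - \frac{i \sqrt{7}}{5} \approx 1728.0 - 0.52915 i$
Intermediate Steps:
$U{\left(D,u \right)} = \sqrt{-2 + u}$
$l{\left(B \right)} = \frac{\sqrt{-2 + B}}{B}$
$l{\left(x{\left(-5,-4 \right)} \right)} - -1728 = \frac{\sqrt{-2 - 5}}{-5} - -1728 = - \frac{\sqrt{-7}}{5} + 1728 = - \frac{i \sqrt{7}}{5} + 1728 = 1728 - \frac{i \sqrt{7}}{5}$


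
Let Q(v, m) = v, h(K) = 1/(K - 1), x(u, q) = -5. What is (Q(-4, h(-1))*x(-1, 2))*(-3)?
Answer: -60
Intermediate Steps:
h(K) = 1/(-1 + K)
(Q(-4, h(-1))*x(-1, 2))*(-3) = -4*(-5)*(-3) = 20*(-3) = -60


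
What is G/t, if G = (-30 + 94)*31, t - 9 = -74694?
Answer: -1984/74685 ≈ -0.026565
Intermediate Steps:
t = -74685 (t = 9 - 74694 = -74685)
G = 1984 (G = 64*31 = 1984)
G/t = 1984/(-74685) = 1984*(-1/74685) = -1984/74685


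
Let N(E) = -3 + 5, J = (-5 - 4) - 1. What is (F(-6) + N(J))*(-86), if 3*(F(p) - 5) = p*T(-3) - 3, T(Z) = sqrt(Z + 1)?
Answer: -516 + 172*I*sqrt(2) ≈ -516.0 + 243.24*I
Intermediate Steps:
J = -10 (J = -9 - 1 = -10)
N(E) = 2
T(Z) = sqrt(1 + Z)
F(p) = 4 + I*p*sqrt(2)/3 (F(p) = 5 + (p*sqrt(1 - 3) - 3)/3 = 5 + (p*sqrt(-2) - 3)/3 = 5 + (p*(I*sqrt(2)) - 3)/3 = 5 + (I*p*sqrt(2) - 3)/3 = 5 + (-3 + I*p*sqrt(2))/3 = 5 + (-1 + I*p*sqrt(2)/3) = 4 + I*p*sqrt(2)/3)
(F(-6) + N(J))*(-86) = ((4 + (1/3)*I*(-6)*sqrt(2)) + 2)*(-86) = ((4 - 2*I*sqrt(2)) + 2)*(-86) = (6 - 2*I*sqrt(2))*(-86) = -516 + 172*I*sqrt(2)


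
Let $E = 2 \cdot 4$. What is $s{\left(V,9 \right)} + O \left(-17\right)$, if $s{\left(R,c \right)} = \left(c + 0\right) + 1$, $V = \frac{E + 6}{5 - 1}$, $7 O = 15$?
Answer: $- \frac{185}{7} \approx -26.429$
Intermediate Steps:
$O = \frac{15}{7}$ ($O = \frac{1}{7} \cdot 15 = \frac{15}{7} \approx 2.1429$)
$E = 8$
$V = \frac{7}{2}$ ($V = \frac{8 + 6}{5 - 1} = \frac{14}{4} = 14 \cdot \frac{1}{4} = \frac{7}{2} \approx 3.5$)
$s{\left(R,c \right)} = 1 + c$ ($s{\left(R,c \right)} = c + 1 = 1 + c$)
$s{\left(V,9 \right)} + O \left(-17\right) = \left(1 + 9\right) + \frac{15}{7} \left(-17\right) = 10 - \frac{255}{7} = - \frac{185}{7}$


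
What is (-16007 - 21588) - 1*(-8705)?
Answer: -28890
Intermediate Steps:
(-16007 - 21588) - 1*(-8705) = -37595 + 8705 = -28890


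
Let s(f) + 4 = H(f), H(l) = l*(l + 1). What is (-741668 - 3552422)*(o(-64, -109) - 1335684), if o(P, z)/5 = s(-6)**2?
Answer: 5721033283360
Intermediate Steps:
H(l) = l*(1 + l)
s(f) = -4 + f*(1 + f)
o(P, z) = 3380 (o(P, z) = 5*(-4 - 6*(1 - 6))**2 = 5*(-4 - 6*(-5))**2 = 5*(-4 + 30)**2 = 5*26**2 = 5*676 = 3380)
(-741668 - 3552422)*(o(-64, -109) - 1335684) = (-741668 - 3552422)*(3380 - 1335684) = -4294090*(-1332304) = 5721033283360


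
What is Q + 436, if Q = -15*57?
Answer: -419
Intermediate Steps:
Q = -855
Q + 436 = -855 + 436 = -419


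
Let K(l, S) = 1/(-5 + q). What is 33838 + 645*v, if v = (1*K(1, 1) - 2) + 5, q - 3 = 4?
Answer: 72191/2 ≈ 36096.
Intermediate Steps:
q = 7 (q = 3 + 4 = 7)
K(l, S) = 1/2 (K(l, S) = 1/(-5 + 7) = 1/2)
v = 7/2 (v = (1*(1/2) - 2) + 5 = (1/2 - 2) + 5 = -3/2 + 5 = 7/2 ≈ 3.5000)
33838 + 645*v = 33838 + 645*(7/2) = 33838 + 4515/2 = 72191/2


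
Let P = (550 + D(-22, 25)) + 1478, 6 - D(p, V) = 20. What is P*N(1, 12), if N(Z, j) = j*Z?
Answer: 24168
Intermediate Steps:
D(p, V) = -14 (D(p, V) = 6 - 1*20 = 6 - 20 = -14)
N(Z, j) = Z*j
P = 2014 (P = (550 - 14) + 1478 = 536 + 1478 = 2014)
P*N(1, 12) = 2014*(1*12) = 2014*12 = 24168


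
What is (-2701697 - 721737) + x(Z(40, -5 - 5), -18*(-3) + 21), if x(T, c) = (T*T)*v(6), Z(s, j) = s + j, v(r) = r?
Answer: -3418034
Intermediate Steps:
Z(s, j) = j + s
x(T, c) = 6*T² (x(T, c) = (T*T)*6 = T²*6 = 6*T²)
(-2701697 - 721737) + x(Z(40, -5 - 5), -18*(-3) + 21) = (-2701697 - 721737) + 6*((-5 - 5) + 40)² = -3423434 + 6*(-10 + 40)² = -3423434 + 6*30² = -3423434 + 6*900 = -3423434 + 5400 = -3418034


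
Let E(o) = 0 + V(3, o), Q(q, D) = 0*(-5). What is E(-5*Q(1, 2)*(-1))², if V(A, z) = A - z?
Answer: 9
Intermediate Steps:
Q(q, D) = 0
E(o) = 3 - o (E(o) = 0 + (3 - o) = 3 - o)
E(-5*Q(1, 2)*(-1))² = (3 - (-5*0)*(-1))² = (3 - 0*(-1))² = (3 - 1*0)² = (3 + 0)² = 3² = 9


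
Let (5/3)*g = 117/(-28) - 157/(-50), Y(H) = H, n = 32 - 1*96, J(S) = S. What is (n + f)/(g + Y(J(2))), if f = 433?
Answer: 1291500/4819 ≈ 268.00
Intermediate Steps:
n = -64 (n = 32 - 96 = -64)
g = -2181/3500 (g = 3*(117/(-28) - 157/(-50))/5 = 3*(117*(-1/28) - 157*(-1/50))/5 = 3*(-117/28 + 157/50)/5 = (3/5)*(-727/700) = -2181/3500 ≈ -0.62314)
(n + f)/(g + Y(J(2))) = (-64 + 433)/(-2181/3500 + 2) = 369/(4819/3500) = 369*(3500/4819) = 1291500/4819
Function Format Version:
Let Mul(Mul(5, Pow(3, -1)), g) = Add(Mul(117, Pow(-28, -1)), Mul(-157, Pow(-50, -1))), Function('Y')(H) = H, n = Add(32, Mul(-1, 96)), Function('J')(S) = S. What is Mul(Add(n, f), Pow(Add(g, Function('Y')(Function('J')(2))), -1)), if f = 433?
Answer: Rational(1291500, 4819) ≈ 268.00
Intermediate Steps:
n = -64 (n = Add(32, -96) = -64)
g = Rational(-2181, 3500) (g = Mul(Rational(3, 5), Add(Mul(117, Pow(-28, -1)), Mul(-157, Pow(-50, -1)))) = Mul(Rational(3, 5), Add(Mul(117, Rational(-1, 28)), Mul(-157, Rational(-1, 50)))) = Mul(Rational(3, 5), Add(Rational(-117, 28), Rational(157, 50))) = Mul(Rational(3, 5), Rational(-727, 700)) = Rational(-2181, 3500) ≈ -0.62314)
Mul(Add(n, f), Pow(Add(g, Function('Y')(Function('J')(2))), -1)) = Mul(Add(-64, 433), Pow(Add(Rational(-2181, 3500), 2), -1)) = Mul(369, Pow(Rational(4819, 3500), -1)) = Mul(369, Rational(3500, 4819)) = Rational(1291500, 4819)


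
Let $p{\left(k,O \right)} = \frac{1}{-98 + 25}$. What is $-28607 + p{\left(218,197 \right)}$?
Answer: $- \frac{2088312}{73} \approx -28607.0$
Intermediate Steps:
$p{\left(k,O \right)} = - \frac{1}{73}$ ($p{\left(k,O \right)} = \frac{1}{-73} = - \frac{1}{73}$)
$-28607 + p{\left(218,197 \right)} = -28607 - \frac{1}{73} = - \frac{2088312}{73}$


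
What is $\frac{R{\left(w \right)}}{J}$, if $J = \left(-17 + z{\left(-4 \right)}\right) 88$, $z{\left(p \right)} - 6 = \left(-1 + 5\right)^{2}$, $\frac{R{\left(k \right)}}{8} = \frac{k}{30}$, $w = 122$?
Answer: $\frac{61}{825} \approx 0.073939$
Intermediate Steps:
$R{\left(k \right)} = \frac{4 k}{15}$ ($R{\left(k \right)} = 8 \frac{k}{30} = \frac{4 k}{15}$)
$z{\left(p \right)} = 22$ ($z{\left(p \right)} = 6 + \left(-1 + 5\right)^{2} = 6 + 4^{2} = 6 + 16 = 22$)
$J = 440$ ($J = \left(-17 + 22\right) 88 = 5 \cdot 88 = 440$)
$\frac{R{\left(w \right)}}{J} = \frac{\frac{4}{15} \cdot 122}{440} = \frac{488}{15} \cdot \frac{1}{440} = \frac{61}{825}$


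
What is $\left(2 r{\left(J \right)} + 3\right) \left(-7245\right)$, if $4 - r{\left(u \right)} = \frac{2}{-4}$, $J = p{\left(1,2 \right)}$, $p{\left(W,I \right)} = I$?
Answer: $-86940$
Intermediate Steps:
$J = 2$
$r{\left(u \right)} = \frac{9}{2}$ ($r{\left(u \right)} = 4 - \frac{2}{-4} = 4 - 2 \left(- \frac{1}{4}\right) = 4 - - \frac{1}{2} = 4 + \frac{1}{2} = \frac{9}{2}$)
$\left(2 r{\left(J \right)} + 3\right) \left(-7245\right) = \left(2 \cdot \frac{9}{2} + 3\right) \left(-7245\right) = \left(9 + 3\right) \left(-7245\right) = 12 \left(-7245\right) = -86940$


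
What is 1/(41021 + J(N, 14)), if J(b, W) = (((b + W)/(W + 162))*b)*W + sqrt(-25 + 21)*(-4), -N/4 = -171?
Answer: 1194853/94391650000 + 121*I/94391650000 ≈ 1.2658e-5 + 1.2819e-9*I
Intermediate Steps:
N = 684 (N = -4*(-171) = 684)
J(b, W) = -8*I + W*b*(W + b)/(162 + W) (J(b, W) = (((W + b)/(162 + W))*b)*W + sqrt(-4)*(-4) = (((W + b)/(162 + W))*b)*W + (2*I)*(-4) = (b*(W + b)/(162 + W))*W - 8*I = W*b*(W + b)/(162 + W) - 8*I = -8*I + W*b*(W + b)/(162 + W))
1/(41021 + J(N, 14)) = 1/(41021 + (-1296*I + 14*684**2 + 684*14**2 - 8*I*14)/(162 + 14)) = 1/(41021 + (-1296*I + 14*467856 + 684*196 - 112*I)/176) = 1/(41021 + (-1296*I + 6549984 + 134064 - 112*I)/176) = 1/(41021 + (6684048 - 1408*I)/176) = 1/(41021 + (417753/11 - 8*I)) = 1/(868984/11 - 8*I) = 121*(868984/11 + 8*I)/755133200000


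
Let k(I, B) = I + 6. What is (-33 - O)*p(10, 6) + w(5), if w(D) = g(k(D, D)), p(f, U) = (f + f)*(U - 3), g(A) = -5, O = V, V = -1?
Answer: -1925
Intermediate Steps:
k(I, B) = 6 + I
O = -1
p(f, U) = 2*f*(-3 + U) (p(f, U) = (2*f)*(-3 + U) = 2*f*(-3 + U))
w(D) = -5
(-33 - O)*p(10, 6) + w(5) = (-33 - 1*(-1))*(2*10*(-3 + 6)) - 5 = (-33 + 1)*(2*10*3) - 5 = -32*60 - 5 = -1920 - 5 = -1925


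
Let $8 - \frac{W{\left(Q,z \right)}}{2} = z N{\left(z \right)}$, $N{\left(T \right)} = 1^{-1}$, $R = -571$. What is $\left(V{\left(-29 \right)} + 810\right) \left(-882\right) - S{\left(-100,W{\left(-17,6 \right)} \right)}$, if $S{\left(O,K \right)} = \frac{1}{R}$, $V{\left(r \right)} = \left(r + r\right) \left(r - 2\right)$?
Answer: $- \frac{1313446175}{571} \approx -2.3003 \cdot 10^{6}$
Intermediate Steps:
$V{\left(r \right)} = 2 r \left(-2 + r\right)$
$N{\left(T \right)} = 1$
$W{\left(Q,z \right)} = 16 - 2 z$ ($W{\left(Q,z \right)} = 16 - 2 z 1 = 16 - 2 z$)
$S{\left(O,K \right)} = - \frac{1}{571}$ ($S{\left(O,K \right)} = \frac{1}{-571} = - \frac{1}{571}$)
$\left(V{\left(-29 \right)} + 810\right) \left(-882\right) - S{\left(-100,W{\left(-17,6 \right)} \right)} = \left(2 \left(-29\right) \left(-2 - 29\right) + 810\right) \left(-882\right) - - \frac{1}{571} = \left(2 \left(-29\right) \left(-31\right) + 810\right) \left(-882\right) + \frac{1}{571} = \left(1798 + 810\right) \left(-882\right) + \frac{1}{571} = 2608 \left(-882\right) + \frac{1}{571} = -2300256 + \frac{1}{571} = - \frac{1313446175}{571}$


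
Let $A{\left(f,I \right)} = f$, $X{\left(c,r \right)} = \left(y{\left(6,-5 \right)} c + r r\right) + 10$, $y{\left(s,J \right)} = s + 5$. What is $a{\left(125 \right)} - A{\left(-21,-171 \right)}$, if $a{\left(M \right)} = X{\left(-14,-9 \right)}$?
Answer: $-42$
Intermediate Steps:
$y{\left(s,J \right)} = 5 + s$
$X{\left(c,r \right)} = 10 + r^{2} + 11 c$ ($X{\left(c,r \right)} = \left(\left(5 + 6\right) c + r r\right) + 10 = \left(11 c + r^{2}\right) + 10 = \left(r^{2} + 11 c\right) + 10 = 10 + r^{2} + 11 c$)
$a{\left(M \right)} = -63$ ($a{\left(M \right)} = 10 + \left(-9\right)^{2} + 11 \left(-14\right) = 10 + 81 - 154 = -63$)
$a{\left(125 \right)} - A{\left(-21,-171 \right)} = -63 - -21 = -63 + 21 = -42$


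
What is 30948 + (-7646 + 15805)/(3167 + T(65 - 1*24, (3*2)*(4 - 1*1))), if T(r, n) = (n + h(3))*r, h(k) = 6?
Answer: 128473307/4151 ≈ 30950.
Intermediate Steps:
T(r, n) = r*(6 + n) (T(r, n) = (n + 6)*r = (6 + n)*r = r*(6 + n))
30948 + (-7646 + 15805)/(3167 + T(65 - 1*24, (3*2)*(4 - 1*1))) = 30948 + (-7646 + 15805)/(3167 + (65 - 1*24)*(6 + (3*2)*(4 - 1*1))) = 30948 + 8159/(3167 + (65 - 24)*(6 + 6*(4 - 1))) = 30948 + 8159/(3167 + 41*(6 + 6*3)) = 30948 + 8159/(3167 + 41*(6 + 18)) = 30948 + 8159/(3167 + 41*24) = 30948 + 8159/(3167 + 984) = 30948 + 8159/4151 = 128473307/4151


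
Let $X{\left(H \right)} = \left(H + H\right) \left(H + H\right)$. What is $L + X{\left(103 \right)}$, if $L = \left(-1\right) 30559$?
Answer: $11877$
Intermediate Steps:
$L = -30559$
$X{\left(H \right)} = 4 H^{2}$ ($X{\left(H \right)} = 2 H 2 H = 4 H^{2}$)
$L + X{\left(103 \right)} = -30559 + 4 \cdot 103^{2} = -30559 + 4 \cdot 10609 = -30559 + 42436 = 11877$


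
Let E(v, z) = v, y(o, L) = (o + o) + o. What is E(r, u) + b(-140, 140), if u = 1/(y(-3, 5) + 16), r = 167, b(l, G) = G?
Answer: 307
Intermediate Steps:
y(o, L) = 3*o (y(o, L) = 2*o + o = 3*o)
u = ⅐ (u = 1/(3*(-3) + 16) = 1/(-9 + 16) = 1/7 = ⅐ ≈ 0.14286)
E(r, u) + b(-140, 140) = 167 + 140 = 307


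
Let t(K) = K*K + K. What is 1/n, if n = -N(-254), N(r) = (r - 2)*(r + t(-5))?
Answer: -1/59904 ≈ -1.6693e-5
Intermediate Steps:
t(K) = K + K² (t(K) = K² + K = K + K²)
N(r) = (-2 + r)*(20 + r) (N(r) = (r - 2)*(r - 5*(1 - 5)) = (-2 + r)*(r - 5*(-4)) = (-2 + r)*(r + 20) = (-2 + r)*(20 + r))
n = -59904 (n = -(-40 + (-254)² + 18*(-254)) = -(-40 + 64516 - 4572) = -1*59904 = -59904)
1/n = 1/(-59904) = -1/59904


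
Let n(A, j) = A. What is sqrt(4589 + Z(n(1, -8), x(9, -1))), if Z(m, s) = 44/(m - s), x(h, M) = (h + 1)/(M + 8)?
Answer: sqrt(40377)/3 ≈ 66.980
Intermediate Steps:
x(h, M) = (1 + h)/(8 + M)
sqrt(4589 + Z(n(1, -8), x(9, -1))) = sqrt(4589 + 44/(1 - (1 + 9)/(8 - 1))) = sqrt(4589 + 44/(1 - 10/7)) = sqrt(4589 + 44/(-3/7)) = sqrt(4589 + 44*(-7/3)) = sqrt(4589 - 308/3) = sqrt(13459/3) = sqrt(40377)/3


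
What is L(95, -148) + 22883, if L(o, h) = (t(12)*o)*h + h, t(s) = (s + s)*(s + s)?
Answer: -8075825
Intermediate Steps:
t(s) = 4*s² (t(s) = (2*s)*(2*s) = 4*s²)
L(o, h) = h + 576*h*o (L(o, h) = ((4*12²)*o)*h + h = ((4*144)*o)*h + h = (576*o)*h + h = 576*h*o + h = h + 576*h*o)
L(95, -148) + 22883 = -148*(1 + 576*95) + 22883 = -148*(1 + 54720) + 22883 = -148*54721 + 22883 = -8098708 + 22883 = -8075825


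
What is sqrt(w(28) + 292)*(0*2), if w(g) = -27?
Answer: 0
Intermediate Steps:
sqrt(w(28) + 292)*(0*2) = sqrt(-27 + 292)*(0*2) = sqrt(265)*0 = 0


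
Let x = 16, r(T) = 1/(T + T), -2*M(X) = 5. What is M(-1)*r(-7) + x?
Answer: 453/28 ≈ 16.179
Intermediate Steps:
M(X) = -5/2 (M(X) = -1/2*5 = -5/2)
r(T) = 1/(2*T)
M(-1)*r(-7) + x = -5/(4*(-7)) + 16 = -5*(-1)/(4*7) + 16 = -5/2*(-1/14) + 16 = 5/28 + 16 = 453/28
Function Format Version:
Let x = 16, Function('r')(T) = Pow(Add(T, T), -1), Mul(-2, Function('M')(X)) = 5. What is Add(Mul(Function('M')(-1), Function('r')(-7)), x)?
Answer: Rational(453, 28) ≈ 16.179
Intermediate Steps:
Function('M')(X) = Rational(-5, 2) (Function('M')(X) = Mul(Rational(-1, 2), 5) = Rational(-5, 2))
Function('r')(T) = Mul(Rational(1, 2), Pow(T, -1)) (Function('r')(T) = Pow(Mul(2, T), -1) = Mul(Rational(1, 2), Pow(T, -1)))
Add(Mul(Function('M')(-1), Function('r')(-7)), x) = Add(Mul(Rational(-5, 2), Mul(Rational(1, 2), Pow(-7, -1))), 16) = Add(Mul(Rational(-5, 2), Mul(Rational(1, 2), Rational(-1, 7))), 16) = Add(Mul(Rational(-5, 2), Rational(-1, 14)), 16) = Add(Rational(5, 28), 16) = Rational(453, 28)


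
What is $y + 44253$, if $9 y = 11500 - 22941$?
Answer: $\frac{386836}{9} \approx 42982.0$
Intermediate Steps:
$y = - \frac{11441}{9}$ ($y = \frac{11500 - 22941}{9} = \frac{1}{9} \left(-11441\right) = - \frac{11441}{9} \approx -1271.2$)
$y + 44253 = - \frac{11441}{9} + 44253 = \frac{386836}{9}$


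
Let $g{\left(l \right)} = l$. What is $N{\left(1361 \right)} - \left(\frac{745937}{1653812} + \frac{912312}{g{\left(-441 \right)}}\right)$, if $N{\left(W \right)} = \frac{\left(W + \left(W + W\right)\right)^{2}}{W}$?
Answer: $\frac{4313110335}{301252} \approx 14317.0$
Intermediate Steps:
$N{\left(W \right)} = 9 W$ ($N{\left(W \right)} = \frac{\left(W + 2 W\right)^{2}}{W} = \frac{\left(3 W\right)^{2}}{W} = \frac{9 W^{2}}{W} = 9 W$)
$N{\left(1361 \right)} - \left(\frac{745937}{1653812} + \frac{912312}{g{\left(-441 \right)}}\right) = 9 \cdot 1361 - \left(\frac{745937}{1653812} + \frac{912312}{-441}\right) = 12249 - \left(745937 \cdot \frac{1}{1653812} + 912312 \left(- \frac{1}{441}\right)\right) = 12249 - \left(\frac{2773}{6148} - \frac{101368}{49}\right) = 12249 - - \frac{623074587}{301252} = 12249 + \frac{623074587}{301252} = \frac{4313110335}{301252}$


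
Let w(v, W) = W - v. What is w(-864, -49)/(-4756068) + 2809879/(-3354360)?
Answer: -1113892449931/1329463688040 ≈ -0.83785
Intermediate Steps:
w(-864, -49)/(-4756068) + 2809879/(-3354360) = (-49 - 1*(-864))/(-4756068) + 2809879/(-3354360) = (-49 + 864)*(-1/4756068) + 2809879*(-1/3354360) = 815*(-1/4756068) - 2809879/3354360 = -815/4756068 - 2809879/3354360 = -1113892449931/1329463688040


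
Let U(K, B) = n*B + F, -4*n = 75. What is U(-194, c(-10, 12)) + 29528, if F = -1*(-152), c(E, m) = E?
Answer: 59735/2 ≈ 29868.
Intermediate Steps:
n = -75/4 (n = -1/4*75 = -75/4 ≈ -18.750)
F = 152
U(K, B) = 152 - 75*B/4 (U(K, B) = -75*B/4 + 152 = 152 - 75*B/4)
U(-194, c(-10, 12)) + 29528 = (152 - 75/4*(-10)) + 29528 = (152 + 375/2) + 29528 = 679/2 + 29528 = 59735/2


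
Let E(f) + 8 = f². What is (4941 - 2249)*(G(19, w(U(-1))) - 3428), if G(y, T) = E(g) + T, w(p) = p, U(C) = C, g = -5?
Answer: -9185104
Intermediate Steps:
E(f) = -8 + f²
G(y, T) = 17 + T (G(y, T) = (-8 + (-5)²) + T = (-8 + 25) + T = 17 + T)
(4941 - 2249)*(G(19, w(U(-1))) - 3428) = (4941 - 2249)*((17 - 1) - 3428) = 2692*(16 - 3428) = 2692*(-3412) = -9185104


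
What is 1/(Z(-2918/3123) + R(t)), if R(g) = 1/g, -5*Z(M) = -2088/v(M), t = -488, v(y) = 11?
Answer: 26840/1018889 ≈ 0.026342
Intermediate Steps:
Z(M) = 2088/55 (Z(M) = -(-2088)/(5*11) = -⅕*(-2088/11) = 2088/55)
1/(Z(-2918/3123) + R(t)) = 1/(2088/55 + 1/(-488)) = 1/(2088/55 - 1/488) = 1/(1018889/26840) = 26840/1018889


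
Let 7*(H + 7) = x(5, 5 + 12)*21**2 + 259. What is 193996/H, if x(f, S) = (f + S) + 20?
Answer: 48499/669 ≈ 72.495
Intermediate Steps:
x(f, S) = 20 + S + f (x(f, S) = (S + f) + 20 = 20 + S + f)
H = 2676 (H = -7 + ((20 + (5 + 12) + 5)*21**2 + 259)/7 = -7 + ((20 + 17 + 5)*441 + 259)/7 = -7 + (42*441 + 259)/7 = -7 + (18522 + 259)/7 = -7 + (1/7)*18781 = -7 + 2683 = 2676)
193996/H = 193996/2676 = 193996*(1/2676) = 48499/669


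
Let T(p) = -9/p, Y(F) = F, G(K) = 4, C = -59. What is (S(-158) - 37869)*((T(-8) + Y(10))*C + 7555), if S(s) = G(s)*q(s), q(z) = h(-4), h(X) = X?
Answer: -2090835265/8 ≈ -2.6135e+8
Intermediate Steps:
q(z) = -4
S(s) = -16 (S(s) = 4*(-4) = -16)
(S(-158) - 37869)*((T(-8) + Y(10))*C + 7555) = (-16 - 37869)*((-9/(-8) + 10)*(-59) + 7555) = -37885*((-9*(-⅛) + 10)*(-59) + 7555) = -37885*((9/8 + 10)*(-59) + 7555) = -37885*((89/8)*(-59) + 7555) = -37885*(-5251/8 + 7555) = -37885*55189/8 = -2090835265/8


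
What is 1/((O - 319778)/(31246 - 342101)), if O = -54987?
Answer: 62171/74953 ≈ 0.82947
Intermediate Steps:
1/((O - 319778)/(31246 - 342101)) = 1/((-54987 - 319778)/(31246 - 342101)) = 1/(-374765/(-310855)) = 1/(-374765*(-1/310855)) = 1/(74953/62171) = 62171/74953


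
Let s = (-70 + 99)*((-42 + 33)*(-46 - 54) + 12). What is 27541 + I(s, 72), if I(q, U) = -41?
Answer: 27500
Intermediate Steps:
s = 26448 (s = 29*(-9*(-100) + 12) = 29*(900 + 12) = 29*912 = 26448)
27541 + I(s, 72) = 27541 - 41 = 27500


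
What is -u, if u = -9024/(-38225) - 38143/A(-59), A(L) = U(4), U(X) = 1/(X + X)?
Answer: 11664120376/38225 ≈ 3.0514e+5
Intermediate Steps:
U(X) = 1/(2*X)
A(L) = 1/8 (A(L) = (1/2)/4 = (1/2)*(1/4) = 1/8)
u = -11664120376/38225 (u = -9024/(-38225) - 38143/1/8 = -9024*(-1/38225) - 38143*8 = 9024/38225 - 305144 = -11664120376/38225 ≈ -3.0514e+5)
-u = -1*(-11664120376/38225) = 11664120376/38225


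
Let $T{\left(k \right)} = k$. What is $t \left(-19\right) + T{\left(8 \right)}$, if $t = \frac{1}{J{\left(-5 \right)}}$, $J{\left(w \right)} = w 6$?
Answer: $\frac{259}{30} \approx 8.6333$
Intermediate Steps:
$J{\left(w \right)} = 6 w$
$t = - \frac{1}{30}$ ($t = \frac{1}{6 \left(-5\right)} = \frac{1}{-30} = - \frac{1}{30} \approx -0.033333$)
$t \left(-19\right) + T{\left(8 \right)} = \left(- \frac{1}{30}\right) \left(-19\right) + 8 = \frac{19}{30} + 8 = \frac{259}{30}$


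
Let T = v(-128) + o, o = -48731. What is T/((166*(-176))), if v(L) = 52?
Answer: 48679/29216 ≈ 1.6662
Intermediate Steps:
T = -48679 (T = 52 - 48731 = -48679)
T/((166*(-176))) = -48679/(166*(-176)) = -48679/(-29216) = -48679*(-1/29216) = 48679/29216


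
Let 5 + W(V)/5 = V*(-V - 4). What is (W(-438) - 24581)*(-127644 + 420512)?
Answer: -285565629288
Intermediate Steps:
W(V) = -25 + 5*V*(-4 - V) (W(V) = -25 + 5*(V*(-V - 4)) = -25 + 5*(V*(-4 - V)) = -25 + 5*V*(-4 - V))
(W(-438) - 24581)*(-127644 + 420512) = ((-25 - 20*(-438) - 5*(-438)²) - 24581)*(-127644 + 420512) = ((-25 + 8760 - 5*191844) - 24581)*292868 = ((-25 + 8760 - 959220) - 24581)*292868 = (-950485 - 24581)*292868 = -975066*292868 = -285565629288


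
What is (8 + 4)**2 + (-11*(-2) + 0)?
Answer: 166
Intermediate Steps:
(8 + 4)**2 + (-11*(-2) + 0) = 12**2 + (22 + 0) = 144 + 22 = 166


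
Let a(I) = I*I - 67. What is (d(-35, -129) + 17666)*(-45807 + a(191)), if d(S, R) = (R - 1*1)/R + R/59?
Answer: -420953416105/2537 ≈ -1.6593e+8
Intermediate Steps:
d(S, R) = R/59 + (-1 + R)/R (d(S, R) = (R - 1)/R + R*(1/59) = (-1 + R)/R + R/59 = R/59 + (-1 + R)/R)
a(I) = -67 + I**2 (a(I) = I**2 - 67 = -67 + I**2)
(d(-35, -129) + 17666)*(-45807 + a(191)) = ((1 - 1/(-129) + (1/59)*(-129)) + 17666)*(-45807 + (-67 + 191**2)) = ((1 - 1*(-1/129) - 129/59) + 17666)*(-45807 + (-67 + 36481)) = ((1 + 1/129 - 129/59) + 17666)*(-45807 + 36414) = (-8971/7611 + 17666)*(-9393) = (134446955/7611)*(-9393) = -420953416105/2537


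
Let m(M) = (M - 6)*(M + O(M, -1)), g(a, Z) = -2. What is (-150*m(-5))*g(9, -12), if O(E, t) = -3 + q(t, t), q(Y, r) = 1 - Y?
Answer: 19800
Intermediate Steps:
O(E, t) = -2 - t (O(E, t) = -3 + (1 - t) = -2 - t)
m(M) = (-1 + M)*(-6 + M) (m(M) = (M - 6)*(M + (-2 - 1*(-1))) = (-6 + M)*(M + (-2 + 1)) = (-6 + M)*(M - 1) = (-6 + M)*(-1 + M) = (-1 + M)*(-6 + M))
(-150*m(-5))*g(9, -12) = -150*(6 + (-5)² - 7*(-5))*(-2) = -150*(6 + 25 + 35)*(-2) = -150*66*(-2) = -9900*(-2) = 19800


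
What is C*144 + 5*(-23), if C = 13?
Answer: 1757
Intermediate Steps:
C*144 + 5*(-23) = 13*144 + 5*(-23) = 1872 - 115 = 1757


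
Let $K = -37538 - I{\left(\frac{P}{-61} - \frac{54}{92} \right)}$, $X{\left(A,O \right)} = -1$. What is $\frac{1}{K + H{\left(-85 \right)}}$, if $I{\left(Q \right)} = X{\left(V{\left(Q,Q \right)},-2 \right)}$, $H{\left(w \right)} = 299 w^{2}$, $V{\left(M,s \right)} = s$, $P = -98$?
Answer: $\frac{1}{2122738} \approx 4.7109 \cdot 10^{-7}$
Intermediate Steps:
$I{\left(Q \right)} = -1$
$K = -37537$ ($K = -37538 - -1 = -37538 + 1 = -37537$)
$\frac{1}{K + H{\left(-85 \right)}} = \frac{1}{-37537 + 299 \left(-85\right)^{2}} = \frac{1}{-37537 + 299 \cdot 7225} = \frac{1}{-37537 + 2160275} = \frac{1}{2122738}$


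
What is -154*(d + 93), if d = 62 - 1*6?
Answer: -22946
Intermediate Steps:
d = 56 (d = 62 - 6 = 56)
-154*(d + 93) = -154*(56 + 93) = -154*149 = -22946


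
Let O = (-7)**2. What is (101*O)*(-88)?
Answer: -435512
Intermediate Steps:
O = 49
(101*O)*(-88) = (101*49)*(-88) = 4949*(-88) = -435512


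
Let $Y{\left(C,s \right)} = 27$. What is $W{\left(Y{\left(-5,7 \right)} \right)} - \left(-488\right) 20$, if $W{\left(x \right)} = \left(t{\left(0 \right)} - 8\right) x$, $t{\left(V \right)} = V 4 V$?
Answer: $9544$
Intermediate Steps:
$t{\left(V \right)} = 4 V^{2}$ ($t{\left(V \right)} = 4 V V = 4 V^{2}$)
$W{\left(x \right)} = - 8 x$ ($W{\left(x \right)} = \left(4 \cdot 0^{2} - 8\right) x = \left(4 \cdot 0 - 8\right) x = \left(0 - 8\right) x = - 8 x$)
$W{\left(Y{\left(-5,7 \right)} \right)} - \left(-488\right) 20 = \left(-8\right) 27 - \left(-488\right) 20 = -216 - -9760 = -216 + 9760 = 9544$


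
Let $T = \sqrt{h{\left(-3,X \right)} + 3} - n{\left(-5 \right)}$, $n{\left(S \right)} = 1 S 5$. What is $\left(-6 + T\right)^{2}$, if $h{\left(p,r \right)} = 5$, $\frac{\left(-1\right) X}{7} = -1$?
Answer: $369 + 76 \sqrt{2} \approx 476.48$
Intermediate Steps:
$X = 7$ ($X = \left(-7\right) \left(-1\right) = 7$)
$n{\left(S \right)} = 5 S$ ($n{\left(S \right)} = S 5 = 5 S$)
$T = 25 + 2 \sqrt{2}$ ($T = \sqrt{5 + 3} - 5 \left(-5\right) = \sqrt{8} - -25 = 2 \sqrt{2} + 25 = 25 + 2 \sqrt{2} \approx 27.828$)
$\left(-6 + T\right)^{2} = \left(-6 + \left(25 + 2 \sqrt{2}\right)\right)^{2} = \left(19 + 2 \sqrt{2}\right)^{2}$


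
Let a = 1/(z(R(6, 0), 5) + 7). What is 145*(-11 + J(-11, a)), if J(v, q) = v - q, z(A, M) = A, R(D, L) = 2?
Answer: -28855/9 ≈ -3206.1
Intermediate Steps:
a = ⅑ (a = 1/(2 + 7) = 1/9 = ⅑ ≈ 0.11111)
145*(-11 + J(-11, a)) = 145*(-11 + (-11 - 1*⅑)) = 145*(-11 + (-11 - ⅑)) = 145*(-11 - 100/9) = 145*(-199/9) = -28855/9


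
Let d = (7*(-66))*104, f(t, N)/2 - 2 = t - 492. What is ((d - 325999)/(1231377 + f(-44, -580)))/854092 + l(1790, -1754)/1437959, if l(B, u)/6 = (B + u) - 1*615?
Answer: -3651006900812945/1511003110347412452 ≈ -0.0024163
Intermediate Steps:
f(t, N) = -980 + 2*t (f(t, N) = 4 + 2*(t - 492) = 4 + 2*(-492 + t) = 4 + (-984 + 2*t) = -980 + 2*t)
d = -48048 (d = -462*104 = -48048)
l(B, u) = -3690 + 6*B + 6*u (l(B, u) = 6*((B + u) - 1*615) = 6*((B + u) - 615) = 6*(-615 + B + u) = -3690 + 6*B + 6*u)
((d - 325999)/(1231377 + f(-44, -580)))/854092 + l(1790, -1754)/1437959 = ((-48048 - 325999)/(1231377 + (-980 + 2*(-44))))/854092 + (-3690 + 6*1790 + 6*(-1754))/1437959 = -374047/(1231377 + (-980 - 88))*(1/854092) + (-3690 + 10740 - 10524)*(1/1437959) = -374047/(1231377 - 1068)*(1/854092) - 3474*1/1437959 = -374047/1230309*(1/854092) - 3474/1437959 = -374047*1/1230309*(1/854092) - 3474/1437959 = -374047/1230309*1/854092 - 3474/1437959 = -374047/1050797074428 - 3474/1437959 = -3651006900812945/1511003110347412452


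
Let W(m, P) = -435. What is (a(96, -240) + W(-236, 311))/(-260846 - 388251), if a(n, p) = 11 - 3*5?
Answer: 439/649097 ≈ 0.00067632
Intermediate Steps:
a(n, p) = -4 (a(n, p) = 11 - 15 = -4)
(a(96, -240) + W(-236, 311))/(-260846 - 388251) = (-4 - 435)/(-260846 - 388251) = -439/(-649097) = -439*(-1/649097) = 439/649097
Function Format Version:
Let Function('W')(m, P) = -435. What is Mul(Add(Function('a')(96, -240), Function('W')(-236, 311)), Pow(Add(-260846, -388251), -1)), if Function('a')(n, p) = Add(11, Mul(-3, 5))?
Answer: Rational(439, 649097) ≈ 0.00067632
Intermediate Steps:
Function('a')(n, p) = -4 (Function('a')(n, p) = Add(11, -15) = -4)
Mul(Add(Function('a')(96, -240), Function('W')(-236, 311)), Pow(Add(-260846, -388251), -1)) = Mul(Add(-4, -435), Pow(Add(-260846, -388251), -1)) = Mul(-439, Pow(-649097, -1)) = Mul(-439, Rational(-1, 649097)) = Rational(439, 649097)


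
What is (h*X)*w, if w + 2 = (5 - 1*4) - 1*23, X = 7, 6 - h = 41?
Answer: 5880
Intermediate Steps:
h = -35 (h = 6 - 1*41 = 6 - 41 = -35)
w = -24 (w = -2 + ((5 - 1*4) - 1*23) = -2 + ((5 - 4) - 23) = -2 + (1 - 23) = -2 - 22 = -24)
(h*X)*w = -35*7*(-24) = -245*(-24) = 5880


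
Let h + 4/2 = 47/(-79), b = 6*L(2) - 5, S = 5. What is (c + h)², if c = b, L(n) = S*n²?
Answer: 78854400/6241 ≈ 12635.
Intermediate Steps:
L(n) = 5*n²
b = 115 (b = 6*(5*2²) - 5 = 6*(5*4) - 5 = 6*20 - 5 = 120 - 5 = 115)
c = 115
h = -205/79 (h = -2 + 47/(-79) = -2 + 47*(-1/79) = -2 - 47/79 = -205/79 ≈ -2.5949)
(c + h)² = (115 - 205/79)² = (8880/79)² = 78854400/6241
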